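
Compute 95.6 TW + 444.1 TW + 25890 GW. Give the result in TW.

In TW:
  95.6 TW → 95.6
  444.1 TW → 444.1
  25890 GW = 25890e-3 TW = 25.89
Sum: 95.6 + 444.1 + 25.89 = 565.59

565.59 TW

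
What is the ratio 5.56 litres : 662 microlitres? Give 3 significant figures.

8400

(5.56) / (662 × 10⁻⁶) = 0.008399 × 10⁶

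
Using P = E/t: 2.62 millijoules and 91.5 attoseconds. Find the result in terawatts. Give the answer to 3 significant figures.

28.6 terawatts

(2.62e-3) / (91.5e-18) = 0.028634e15 W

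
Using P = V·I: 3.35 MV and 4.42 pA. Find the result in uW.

3.35e6 × 4.42e-12 = 14.807e-6 W

14.807 uW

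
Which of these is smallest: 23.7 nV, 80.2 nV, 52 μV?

23.7 nV

23.7 nV = 0.0000000237 V
80.2 nV = 0.0000000802 V
52 μV = 0.000052 V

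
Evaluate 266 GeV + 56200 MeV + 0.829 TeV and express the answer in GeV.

1151.2 GeV

In GeV:
  266 GeV → 266
  56200 MeV = 56200e-3 GeV = 56.2
  0.829 TeV = 0.829e3 GeV = 829
Sum: 266 + 56.2 + 829 = 1151.2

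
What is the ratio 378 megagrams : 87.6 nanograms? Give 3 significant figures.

4320000000000000

(378e6) / (87.6e-9) = 4.315e15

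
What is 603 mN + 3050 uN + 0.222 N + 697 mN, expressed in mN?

In mN:
  603 mN → 603
  3050 uN = 3050 × 10⁻³ mN = 3.05
  0.222 N = 0.222 × 10³ mN = 222
  697 mN → 697
Sum: 603 + 3.05 + 222 + 697 = 1525.05

1525.05 mN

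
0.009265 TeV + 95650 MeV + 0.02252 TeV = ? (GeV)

In GeV:
  0.009265 TeV = 0.009265 × 10³ GeV = 9.265
  95650 MeV = 95650 × 10⁻³ GeV = 95.65
  0.02252 TeV = 0.02252 × 10³ GeV = 22.52
Sum: 9.265 + 95.65 + 22.52 = 127.435

127.435 GeV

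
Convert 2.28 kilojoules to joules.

kilo = 1e3, (no prefix) = 1e0; factor is 1e3.
2.28 × 1e3 = 2280

2280 joules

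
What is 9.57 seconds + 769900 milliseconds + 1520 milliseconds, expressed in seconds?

In seconds:
  9.57 seconds → 9.57
  769900 milliseconds = 769900 × 10⁻³ seconds = 769.9
  1520 milliseconds = 1520 × 10⁻³ seconds = 1.52
Sum: 9.57 + 769.9 + 1.52 = 780.99

780.99 seconds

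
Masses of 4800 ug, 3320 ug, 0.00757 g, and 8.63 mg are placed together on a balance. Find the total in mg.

In mg:
  4800 ug = 4800e-3 mg = 4.8
  3320 ug = 3320e-3 mg = 3.32
  0.00757 g = 0.00757e3 mg = 7.57
  8.63 mg → 8.63
Sum: 4.8 + 3.32 + 7.57 + 8.63 = 24.32

24.32 mg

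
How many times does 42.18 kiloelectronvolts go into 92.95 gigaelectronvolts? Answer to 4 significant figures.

2204000

(92.95 × 10^9) / (42.18 × 10^3) = 2.2037 × 10^6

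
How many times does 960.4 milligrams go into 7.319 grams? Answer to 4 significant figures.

(7.319) / (960.4 × 10⁻³) = 0.0076208 × 10³

7.621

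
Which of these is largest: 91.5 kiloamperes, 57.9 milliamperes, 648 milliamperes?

91.5 kiloamperes = 91500 amperes
57.9 milliamperes = 0.0579 amperes
648 milliamperes = 0.648 amperes

91.5 kiloamperes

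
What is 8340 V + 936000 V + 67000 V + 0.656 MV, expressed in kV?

In kV:
  8340 V = 8340 × 10⁻³ kV = 8.34
  936000 V = 936000 × 10⁻³ kV = 936
  67000 V = 67000 × 10⁻³ kV = 67
  0.656 MV = 0.656 × 10³ kV = 656
Sum: 8.34 + 936 + 67 + 656 = 1667.34

1667.34 kV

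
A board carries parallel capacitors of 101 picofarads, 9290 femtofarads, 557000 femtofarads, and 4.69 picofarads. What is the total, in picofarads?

671.98 picofarads

In picofarads:
  101 picofarads → 101
  9290 femtofarads = 9290 × 10^-3 picofarads = 9.29
  557000 femtofarads = 557000 × 10^-3 picofarads = 557
  4.69 picofarads → 4.69
Sum: 101 + 9.29 + 557 + 4.69 = 671.98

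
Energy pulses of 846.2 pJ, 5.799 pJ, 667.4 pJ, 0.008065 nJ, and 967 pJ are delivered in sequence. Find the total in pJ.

2494.464 pJ

In pJ:
  846.2 pJ → 846.2
  5.799 pJ → 5.799
  667.4 pJ → 667.4
  0.008065 nJ = 0.008065 × 10^3 pJ = 8.065
  967 pJ → 967
Sum: 846.2 + 5.799 + 667.4 + 8.065 + 967 = 2494.464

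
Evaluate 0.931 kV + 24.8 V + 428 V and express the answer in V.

1383.8 V

In V:
  0.931 kV = 0.931e3 V = 931
  24.8 V → 24.8
  428 V → 428
Sum: 931 + 24.8 + 428 = 1383.8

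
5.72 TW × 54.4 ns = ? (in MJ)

0.311168 MJ

5.72 × 10^12 × 54.4 × 10^-9 = 311.168 × 10^3 J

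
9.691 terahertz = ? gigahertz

tera = 1e12, giga = 1e9; factor is 1e3.
9.691 × 1e3 = 9691

9691 gigahertz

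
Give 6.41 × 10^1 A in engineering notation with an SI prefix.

= 64.1 A; mantissa already in [1, 1000).

64.1 A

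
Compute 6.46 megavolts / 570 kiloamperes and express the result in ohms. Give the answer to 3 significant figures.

(6.46e6) / (570e3) = 0.011333e3 Ω

11.3 ohms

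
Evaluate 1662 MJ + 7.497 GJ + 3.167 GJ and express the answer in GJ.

In GJ:
  1662 MJ = 1662 × 10⁻³ GJ = 1.662
  7.497 GJ → 7.497
  3.167 GJ → 3.167
Sum: 1.662 + 7.497 + 3.167 = 12.326

12.326 GJ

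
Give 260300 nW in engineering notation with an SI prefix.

260.3 μW

= 260.3e-6 W; 1e-6 is micro.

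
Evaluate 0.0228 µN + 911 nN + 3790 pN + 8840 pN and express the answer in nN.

In nN:
  0.0228 µN = 0.0228 × 10^3 nN = 22.8
  911 nN → 911
  3790 pN = 3790 × 10^-3 nN = 3.79
  8840 pN = 8840 × 10^-3 nN = 8.84
Sum: 22.8 + 911 + 3.79 + 8.84 = 946.43

946.43 nN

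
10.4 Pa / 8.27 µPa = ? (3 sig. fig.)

1260000

(10.4) / (8.27 × 10^-6) = 1.258 × 10^6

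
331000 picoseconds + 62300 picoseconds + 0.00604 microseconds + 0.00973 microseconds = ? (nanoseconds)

In nanoseconds:
  331000 picoseconds = 331000e-3 nanoseconds = 331
  62300 picoseconds = 62300e-3 nanoseconds = 62.3
  0.00604 microseconds = 0.00604e3 nanoseconds = 6.04
  0.00973 microseconds = 0.00973e3 nanoseconds = 9.73
Sum: 331 + 62.3 + 6.04 + 9.73 = 409.07

409.07 nanoseconds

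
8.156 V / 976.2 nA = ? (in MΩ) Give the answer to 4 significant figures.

(8.156) / (976.2 × 10⁻⁹) = 0.00835485 × 10⁹ Ω

8.355 MΩ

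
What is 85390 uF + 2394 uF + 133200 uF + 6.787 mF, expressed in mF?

227.771 mF

In mF:
  85390 uF = 85390 × 10⁻³ mF = 85.39
  2394 uF = 2394 × 10⁻³ mF = 2.394
  133200 uF = 133200 × 10⁻³ mF = 133.2
  6.787 mF → 6.787
Sum: 85.39 + 2.394 + 133.2 + 6.787 = 227.771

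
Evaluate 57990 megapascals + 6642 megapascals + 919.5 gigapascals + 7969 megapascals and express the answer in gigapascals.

992.101 gigapascals

In gigapascals:
  57990 megapascals = 57990 × 10^-3 gigapascals = 57.99
  6642 megapascals = 6642 × 10^-3 gigapascals = 6.642
  919.5 gigapascals → 919.5
  7969 megapascals = 7969 × 10^-3 gigapascals = 7.969
Sum: 57.99 + 6.642 + 919.5 + 7.969 = 992.101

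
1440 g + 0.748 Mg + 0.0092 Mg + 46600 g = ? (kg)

In kg:
  1440 g = 1440e-3 kg = 1.44
  0.748 Mg = 0.748e3 kg = 748
  0.0092 Mg = 0.0092e3 kg = 9.2
  46600 g = 46600e-3 kg = 46.6
Sum: 1.44 + 748 + 9.2 + 46.6 = 805.24

805.24 kg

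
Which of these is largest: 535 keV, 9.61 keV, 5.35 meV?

535 keV = 535000 eV
9.61 keV = 9610 eV
5.35 meV = 0.00535 eV

535 keV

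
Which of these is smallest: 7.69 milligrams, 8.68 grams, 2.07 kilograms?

7.69 milligrams = 0.00769 grams
8.68 grams = 8.68 grams
2.07 kilograms = 2070 grams

7.69 milligrams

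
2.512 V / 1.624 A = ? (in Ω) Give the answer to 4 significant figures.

(2.512) / (1.624) = 1.5468 Ω

1.547 Ω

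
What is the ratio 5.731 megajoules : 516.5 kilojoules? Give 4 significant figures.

11.10

(5.731e6) / (516.5e3) = 0.011096e3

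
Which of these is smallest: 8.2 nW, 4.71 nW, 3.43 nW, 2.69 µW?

3.43 nW

8.2 nW = 0.0000000082 W
4.71 nW = 0.00000000471 W
3.43 nW = 0.00000000343 W
2.69 µW = 0.00000269 W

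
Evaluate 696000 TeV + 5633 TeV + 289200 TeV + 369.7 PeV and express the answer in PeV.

In PeV:
  696000 TeV = 696000 × 10⁻³ PeV = 696
  5633 TeV = 5633 × 10⁻³ PeV = 5.633
  289200 TeV = 289200 × 10⁻³ PeV = 289.2
  369.7 PeV → 369.7
Sum: 696 + 5.633 + 289.2 + 369.7 = 1360.533

1360.533 PeV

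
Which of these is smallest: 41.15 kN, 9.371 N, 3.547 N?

41.15 kN = 41150 N
9.371 N = 9.371 N
3.547 N = 3.547 N

3.547 N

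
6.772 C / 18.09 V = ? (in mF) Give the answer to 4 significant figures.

374.4 mF

(6.772) / (18.09) = 0.37435 F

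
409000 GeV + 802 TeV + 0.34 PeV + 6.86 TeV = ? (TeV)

1557.86 TeV

In TeV:
  409000 GeV = 409000e-3 TeV = 409
  802 TeV → 802
  0.34 PeV = 0.34e3 TeV = 340
  6.86 TeV → 6.86
Sum: 409 + 802 + 340 + 6.86 = 1557.86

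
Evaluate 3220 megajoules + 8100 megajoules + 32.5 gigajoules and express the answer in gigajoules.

43.82 gigajoules

In gigajoules:
  3220 megajoules = 3220 × 10^-3 gigajoules = 3.22
  8100 megajoules = 8100 × 10^-3 gigajoules = 8.1
  32.5 gigajoules → 32.5
Sum: 3.22 + 8.1 + 32.5 = 43.82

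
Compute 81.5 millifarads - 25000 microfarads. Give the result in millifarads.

In millifarads:
  81.5 millifarads → 81.5
  25000 microfarads = 25000e-3 millifarads = 25
Difference: 81.5 - 25 = 56.5

56.5 millifarads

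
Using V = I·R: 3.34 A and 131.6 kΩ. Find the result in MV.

3.34 × 131.6 × 10³ = 439.544 × 10³ V

0.439544 MV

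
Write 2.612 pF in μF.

pico = 10⁻¹², micro = 10⁻⁶; factor is 10⁻⁶.
2.612 × 10⁻⁶ = 0.000002612

0.000002612 μF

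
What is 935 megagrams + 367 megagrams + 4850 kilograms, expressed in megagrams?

In megagrams:
  935 megagrams → 935
  367 megagrams → 367
  4850 kilograms = 4850 × 10⁻³ megagrams = 4.85
Sum: 935 + 367 + 4.85 = 1306.85

1306.85 megagrams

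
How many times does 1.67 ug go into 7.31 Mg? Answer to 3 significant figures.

(7.31 × 10⁶) / (1.67 × 10⁻⁶) = 4.377 × 10¹²

4380000000000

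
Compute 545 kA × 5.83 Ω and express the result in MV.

545e3 × 5.83 = 3177.35e3 V

3.17735 MV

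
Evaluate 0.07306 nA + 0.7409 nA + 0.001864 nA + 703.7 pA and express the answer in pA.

In pA:
  0.07306 nA = 0.07306e3 pA = 73.06
  0.7409 nA = 0.7409e3 pA = 740.9
  0.001864 nA = 0.001864e3 pA = 1.864
  703.7 pA → 703.7
Sum: 73.06 + 740.9 + 1.864 + 703.7 = 1519.524

1519.524 pA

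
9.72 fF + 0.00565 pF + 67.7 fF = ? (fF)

83.07 fF

In fF:
  9.72 fF → 9.72
  0.00565 pF = 0.00565 × 10³ fF = 5.65
  67.7 fF → 67.7
Sum: 9.72 + 5.65 + 67.7 = 83.07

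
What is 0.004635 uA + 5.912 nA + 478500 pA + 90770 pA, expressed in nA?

579.817 nA

In nA:
  0.004635 uA = 0.004635 × 10³ nA = 4.635
  5.912 nA → 5.912
  478500 pA = 478500 × 10⁻³ nA = 478.5
  90770 pA = 90770 × 10⁻³ nA = 90.77
Sum: 4.635 + 5.912 + 478.5 + 90.77 = 579.817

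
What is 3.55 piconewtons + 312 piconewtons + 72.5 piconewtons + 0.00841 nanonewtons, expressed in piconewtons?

396.46 piconewtons

In piconewtons:
  3.55 piconewtons → 3.55
  312 piconewtons → 312
  72.5 piconewtons → 72.5
  0.00841 nanonewtons = 0.00841 × 10³ piconewtons = 8.41
Sum: 3.55 + 312 + 72.5 + 8.41 = 396.46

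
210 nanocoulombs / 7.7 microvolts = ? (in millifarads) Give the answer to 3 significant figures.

(210e-9) / (7.7e-6) = 27.273e-3 F

27.3 millifarads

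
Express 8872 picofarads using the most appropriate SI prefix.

= 8.872 × 10^-9 farads; 10^-9 is nano.

8.872 nanofarads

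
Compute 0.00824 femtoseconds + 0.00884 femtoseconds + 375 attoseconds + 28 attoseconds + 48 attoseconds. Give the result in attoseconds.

468.08 attoseconds

In attoseconds:
  0.00824 femtoseconds = 0.00824 × 10^3 attoseconds = 8.24
  0.00884 femtoseconds = 0.00884 × 10^3 attoseconds = 8.84
  375 attoseconds → 375
  28 attoseconds → 28
  48 attoseconds → 48
Sum: 8.24 + 8.84 + 375 + 28 + 48 = 468.08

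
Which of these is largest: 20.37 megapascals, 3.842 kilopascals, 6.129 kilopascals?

20.37 megapascals

20.37 megapascals = 20370000 pascals
3.842 kilopascals = 3842 pascals
6.129 kilopascals = 6129 pascals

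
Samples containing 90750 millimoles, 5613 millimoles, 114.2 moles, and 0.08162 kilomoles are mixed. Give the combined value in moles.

292.183 moles

In moles:
  90750 millimoles = 90750e-3 moles = 90.75
  5613 millimoles = 5613e-3 moles = 5.613
  114.2 moles → 114.2
  0.08162 kilomoles = 0.08162e3 moles = 81.62
Sum: 90.75 + 5.613 + 114.2 + 81.62 = 292.183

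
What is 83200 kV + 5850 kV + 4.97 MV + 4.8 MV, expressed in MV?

98.82 MV

In MV:
  83200 kV = 83200 × 10^-3 MV = 83.2
  5850 kV = 5850 × 10^-3 MV = 5.85
  4.97 MV → 4.97
  4.8 MV → 4.8
Sum: 83.2 + 5.85 + 4.97 + 4.8 = 98.82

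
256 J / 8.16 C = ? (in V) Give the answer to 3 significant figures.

31.4 V

(256) / (8.16) = 31.373 V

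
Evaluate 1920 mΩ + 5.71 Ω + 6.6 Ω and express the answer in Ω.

In Ω:
  1920 mΩ = 1920 × 10^-3 Ω = 1.92
  5.71 Ω → 5.71
  6.6 Ω → 6.6
Sum: 1.92 + 5.71 + 6.6 = 14.23

14.23 Ω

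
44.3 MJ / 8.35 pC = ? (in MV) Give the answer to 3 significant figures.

5310000000000 MV

(44.3 × 10⁶) / (8.35 × 10⁻¹²) = 5.3054 × 10¹⁸ V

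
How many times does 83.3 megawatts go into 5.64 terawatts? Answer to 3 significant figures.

(5.64e12) / (83.3e6) = 0.06771e6

67700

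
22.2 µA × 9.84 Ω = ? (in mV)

22.2 × 10^-6 × 9.84 = 218.448 × 10^-6 V

0.218448 mV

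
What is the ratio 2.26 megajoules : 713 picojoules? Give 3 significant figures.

3170000000000000

(2.26 × 10^6) / (713 × 10^-12) = 0.00317 × 10^18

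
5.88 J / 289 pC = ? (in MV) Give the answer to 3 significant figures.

20300 MV

(5.88) / (289e-12) = 0.020346e12 V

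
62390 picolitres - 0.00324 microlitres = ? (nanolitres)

In nanolitres:
  62390 picolitres = 62390 × 10⁻³ nanolitres = 62.39
  0.00324 microlitres = 0.00324 × 10³ nanolitres = 3.24
Difference: 62.39 - 3.24 = 59.15

59.15 nanolitres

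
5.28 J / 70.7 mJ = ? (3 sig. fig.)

(5.28) / (70.7e-3) = 0.07468e3

74.7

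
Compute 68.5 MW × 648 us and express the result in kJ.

68.5 × 10^6 × 648 × 10^-6 = 44388 J

44.388 kJ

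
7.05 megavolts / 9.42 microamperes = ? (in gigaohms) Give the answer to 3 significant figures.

(7.05 × 10⁶) / (9.42 × 10⁻⁶) = 0.74841 × 10¹² Ω

748 gigaohms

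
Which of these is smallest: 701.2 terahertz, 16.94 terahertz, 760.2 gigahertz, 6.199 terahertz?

760.2 gigahertz

701.2 terahertz = 701200000000000 hertz
16.94 terahertz = 16940000000000 hertz
760.2 gigahertz = 760200000000 hertz
6.199 terahertz = 6199000000000 hertz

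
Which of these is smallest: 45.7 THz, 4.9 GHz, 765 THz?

45.7 THz = 45700000000000 Hz
4.9 GHz = 4900000000 Hz
765 THz = 765000000000000 Hz

4.9 GHz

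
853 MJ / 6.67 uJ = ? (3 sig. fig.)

128000000000000

(853 × 10⁶) / (6.67 × 10⁻⁶) = 127.9 × 10¹²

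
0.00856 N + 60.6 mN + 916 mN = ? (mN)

In mN:
  0.00856 N = 0.00856 × 10³ mN = 8.56
  60.6 mN → 60.6
  916 mN → 916
Sum: 8.56 + 60.6 + 916 = 985.16

985.16 mN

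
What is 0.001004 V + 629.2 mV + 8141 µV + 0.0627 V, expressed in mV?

In mV:
  0.001004 V = 0.001004 × 10³ mV = 1.004
  629.2 mV → 629.2
  8141 µV = 8141 × 10⁻³ mV = 8.141
  0.0627 V = 0.0627 × 10³ mV = 62.7
Sum: 1.004 + 629.2 + 8.141 + 62.7 = 701.045

701.045 mV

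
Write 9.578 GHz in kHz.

9578000 kHz

giga = 10^9, kilo = 10^3; factor is 10^6.
9.578 × 10^6 = 9578000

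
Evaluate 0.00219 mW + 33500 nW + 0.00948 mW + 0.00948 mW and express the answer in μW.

54.65 μW

In μW:
  0.00219 mW = 0.00219 × 10³ μW = 2.19
  33500 nW = 33500 × 10⁻³ μW = 33.5
  0.00948 mW = 0.00948 × 10³ μW = 9.48
  0.00948 mW = 0.00948 × 10³ μW = 9.48
Sum: 2.19 + 33.5 + 9.48 + 9.48 = 54.65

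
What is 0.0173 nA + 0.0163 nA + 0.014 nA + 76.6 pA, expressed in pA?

124.2 pA

In pA:
  0.0173 nA = 0.0173 × 10^3 pA = 17.3
  0.0163 nA = 0.0163 × 10^3 pA = 16.3
  0.014 nA = 0.014 × 10^3 pA = 14
  76.6 pA → 76.6
Sum: 17.3 + 16.3 + 14 + 76.6 = 124.2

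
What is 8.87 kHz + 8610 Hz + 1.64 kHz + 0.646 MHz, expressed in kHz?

In kHz:
  8.87 kHz → 8.87
  8610 Hz = 8610 × 10⁻³ kHz = 8.61
  1.64 kHz → 1.64
  0.646 MHz = 0.646 × 10³ kHz = 646
Sum: 8.87 + 8.61 + 1.64 + 646 = 665.12

665.12 kHz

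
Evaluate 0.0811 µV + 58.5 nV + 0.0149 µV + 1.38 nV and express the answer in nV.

In nV:
  0.0811 µV = 0.0811 × 10³ nV = 81.1
  58.5 nV → 58.5
  0.0149 µV = 0.0149 × 10³ nV = 14.9
  1.38 nV → 1.38
Sum: 81.1 + 58.5 + 14.9 + 1.38 = 155.88

155.88 nV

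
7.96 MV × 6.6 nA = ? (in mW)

52.536 mW

7.96e6 × 6.6e-9 = 52.536e-3 W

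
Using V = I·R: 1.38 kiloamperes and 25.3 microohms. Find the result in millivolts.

34.914 millivolts

1.38e3 × 25.3e-6 = 34.914e-3 V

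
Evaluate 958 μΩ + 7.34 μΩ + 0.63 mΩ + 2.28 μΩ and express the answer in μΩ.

1597.62 μΩ

In μΩ:
  958 μΩ → 958
  7.34 μΩ → 7.34
  0.63 mΩ = 0.63 × 10^3 μΩ = 630
  2.28 μΩ → 2.28
Sum: 958 + 7.34 + 630 + 2.28 = 1597.62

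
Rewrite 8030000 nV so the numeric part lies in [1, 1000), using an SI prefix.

8.03 mV

= 8.03 × 10^-3 V; 10^-3 is milli.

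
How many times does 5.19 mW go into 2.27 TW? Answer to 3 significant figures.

(2.27e12) / (5.19e-3) = 0.4374e15

437000000000000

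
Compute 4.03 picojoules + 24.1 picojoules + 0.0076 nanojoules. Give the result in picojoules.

35.73 picojoules

In picojoules:
  4.03 picojoules → 4.03
  24.1 picojoules → 24.1
  0.0076 nanojoules = 0.0076e3 picojoules = 7.6
Sum: 4.03 + 24.1 + 7.6 = 35.73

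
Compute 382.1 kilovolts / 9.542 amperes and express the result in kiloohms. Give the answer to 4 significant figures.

40.04 kiloohms

(382.1e3) / (9.542) = 40.044e3 Ω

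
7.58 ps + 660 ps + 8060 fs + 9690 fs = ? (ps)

In ps:
  7.58 ps → 7.58
  660 ps → 660
  8060 fs = 8060 × 10^-3 ps = 8.06
  9690 fs = 9690 × 10^-3 ps = 9.69
Sum: 7.58 + 660 + 8.06 + 9.69 = 685.33

685.33 ps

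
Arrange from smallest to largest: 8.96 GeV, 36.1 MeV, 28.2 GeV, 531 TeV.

8.96 GeV = 8960000000 eV
36.1 MeV = 36100000 eV
28.2 GeV = 28200000000 eV
531 TeV = 531000000000000 eV

36.1 MeV < 8.96 GeV < 28.2 GeV < 531 TeV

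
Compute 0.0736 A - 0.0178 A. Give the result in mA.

55.8 mA

In mA:
  0.0736 A = 0.0736e3 mA = 73.6
  0.0178 A = 0.0178e3 mA = 17.8
Difference: 73.6 - 17.8 = 55.8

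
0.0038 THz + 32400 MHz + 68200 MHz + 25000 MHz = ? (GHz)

In GHz:
  0.0038 THz = 0.0038e3 GHz = 3.8
  32400 MHz = 32400e-3 GHz = 32.4
  68200 MHz = 68200e-3 GHz = 68.2
  25000 MHz = 25000e-3 GHz = 25
Sum: 3.8 + 32.4 + 68.2 + 25 = 129.4

129.4 GHz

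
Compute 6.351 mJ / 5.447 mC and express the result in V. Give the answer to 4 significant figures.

(6.351 × 10^-3) / (5.447 × 10^-3) = 1.16596 V

1.166 V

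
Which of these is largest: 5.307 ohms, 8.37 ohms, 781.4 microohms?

5.307 ohms = 5.307 ohms
8.37 ohms = 8.37 ohms
781.4 microohms = 0.0007814 ohms

8.37 ohms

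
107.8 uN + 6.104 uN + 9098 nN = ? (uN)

In uN:
  107.8 uN → 107.8
  6.104 uN → 6.104
  9098 nN = 9098 × 10⁻³ uN = 9.098
Sum: 107.8 + 6.104 + 9.098 = 123.002

123.002 uN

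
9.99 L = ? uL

(no prefix) = 10^0, micro = 10^-6; factor is 10^6.
9.99 × 10^6 = 9990000

9990000 uL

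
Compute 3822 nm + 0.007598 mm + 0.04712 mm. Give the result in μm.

58.54 μm

In μm:
  3822 nm = 3822e-3 μm = 3.822
  0.007598 mm = 0.007598e3 μm = 7.598
  0.04712 mm = 0.04712e3 μm = 47.12
Sum: 3.822 + 7.598 + 47.12 = 58.54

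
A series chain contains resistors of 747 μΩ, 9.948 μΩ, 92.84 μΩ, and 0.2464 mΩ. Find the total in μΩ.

In μΩ:
  747 μΩ → 747
  9.948 μΩ → 9.948
  92.84 μΩ → 92.84
  0.2464 mΩ = 0.2464 × 10^3 μΩ = 246.4
Sum: 747 + 9.948 + 92.84 + 246.4 = 1096.188

1096.188 μΩ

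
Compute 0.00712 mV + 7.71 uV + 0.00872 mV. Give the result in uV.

23.55 uV

In uV:
  0.00712 mV = 0.00712e3 uV = 7.12
  7.71 uV → 7.71
  0.00872 mV = 0.00872e3 uV = 8.72
Sum: 7.12 + 7.71 + 8.72 = 23.55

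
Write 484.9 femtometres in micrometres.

femto = 10^-15, micro = 10^-6; factor is 10^-9.
484.9 × 10^-9 = 0.0000004849

0.0000004849 micrometres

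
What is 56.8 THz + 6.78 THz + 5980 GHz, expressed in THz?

In THz:
  56.8 THz → 56.8
  6.78 THz → 6.78
  5980 GHz = 5980 × 10⁻³ THz = 5.98
Sum: 56.8 + 6.78 + 5.98 = 69.56

69.56 THz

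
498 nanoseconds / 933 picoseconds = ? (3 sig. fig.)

(498e-9) / (933e-12) = 0.5338e3

534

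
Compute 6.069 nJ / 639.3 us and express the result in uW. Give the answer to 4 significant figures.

(6.069e-9) / (639.3e-6) = 0.0094932e-3 W

9.493 uW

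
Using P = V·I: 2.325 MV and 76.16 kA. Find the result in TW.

2.325 × 10⁶ × 76.16 × 10³ = 177.072 × 10⁹ W

0.177072 TW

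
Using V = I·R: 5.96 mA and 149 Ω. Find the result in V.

5.96 × 10⁻³ × 149 = 888.04 × 10⁻³ V

0.88804 V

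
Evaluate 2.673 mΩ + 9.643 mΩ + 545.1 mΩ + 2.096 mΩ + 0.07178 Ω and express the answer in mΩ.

In mΩ:
  2.673 mΩ → 2.673
  9.643 mΩ → 9.643
  545.1 mΩ → 545.1
  2.096 mΩ → 2.096
  0.07178 Ω = 0.07178 × 10³ mΩ = 71.78
Sum: 2.673 + 9.643 + 545.1 + 2.096 + 71.78 = 631.292

631.292 mΩ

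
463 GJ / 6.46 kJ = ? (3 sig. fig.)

71700000

(463 × 10⁹) / (6.46 × 10³) = 71.67 × 10⁶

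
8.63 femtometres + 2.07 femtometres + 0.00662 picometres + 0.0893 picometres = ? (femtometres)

106.62 femtometres

In femtometres:
  8.63 femtometres → 8.63
  2.07 femtometres → 2.07
  0.00662 picometres = 0.00662 × 10³ femtometres = 6.62
  0.0893 picometres = 0.0893 × 10³ femtometres = 89.3
Sum: 8.63 + 2.07 + 6.62 + 89.3 = 106.62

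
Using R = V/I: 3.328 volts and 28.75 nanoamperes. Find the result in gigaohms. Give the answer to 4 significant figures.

(3.328) / (28.75 × 10⁻⁹) = 0.115757 × 10⁹ Ω

0.1158 gigaohms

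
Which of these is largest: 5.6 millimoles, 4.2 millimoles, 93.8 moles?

5.6 millimoles = 0.0056 moles
4.2 millimoles = 0.0042 moles
93.8 moles = 93.8 moles

93.8 moles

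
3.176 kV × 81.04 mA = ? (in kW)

0.25738304 kW

3.176e3 × 81.04e-3 = 257.38304 W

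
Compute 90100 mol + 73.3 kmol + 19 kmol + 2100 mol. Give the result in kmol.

184.5 kmol

In kmol:
  90100 mol = 90100e-3 kmol = 90.1
  73.3 kmol → 73.3
  19 kmol → 19
  2100 mol = 2100e-3 kmol = 2.1
Sum: 90.1 + 73.3 + 19 + 2.1 = 184.5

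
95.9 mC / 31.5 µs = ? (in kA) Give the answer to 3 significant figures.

3.04 kA

(95.9 × 10^-3) / (31.5 × 10^-6) = 3.0444 × 10^3 A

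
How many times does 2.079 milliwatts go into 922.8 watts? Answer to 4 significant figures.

443900

(922.8) / (2.079e-3) = 443.87e3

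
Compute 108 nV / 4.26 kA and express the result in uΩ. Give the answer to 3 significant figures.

0.0000254 uΩ

(108 × 10^-9) / (4.26 × 10^3) = 25.352 × 10^-12 Ω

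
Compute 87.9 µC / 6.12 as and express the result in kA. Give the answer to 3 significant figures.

(87.9 × 10⁻⁶) / (6.12 × 10⁻¹⁸) = 14.363 × 10¹² A

14400000000 kA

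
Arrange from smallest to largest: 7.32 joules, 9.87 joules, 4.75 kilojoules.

7.32 joules < 9.87 joules < 4.75 kilojoules

7.32 joules = 7.32 joules
9.87 joules = 9.87 joules
4.75 kilojoules = 4750 joules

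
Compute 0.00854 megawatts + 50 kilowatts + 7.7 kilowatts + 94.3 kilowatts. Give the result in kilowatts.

In kilowatts:
  0.00854 megawatts = 0.00854 × 10^3 kilowatts = 8.54
  50 kilowatts → 50
  7.7 kilowatts → 7.7
  94.3 kilowatts → 94.3
Sum: 8.54 + 50 + 7.7 + 94.3 = 160.54

160.54 kilowatts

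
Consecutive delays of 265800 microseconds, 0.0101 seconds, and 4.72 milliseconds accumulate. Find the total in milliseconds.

280.62 milliseconds

In milliseconds:
  265800 microseconds = 265800 × 10^-3 milliseconds = 265.8
  0.0101 seconds = 0.0101 × 10^3 milliseconds = 10.1
  4.72 milliseconds → 4.72
Sum: 265.8 + 10.1 + 4.72 = 280.62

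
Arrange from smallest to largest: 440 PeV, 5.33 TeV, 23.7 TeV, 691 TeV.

440 PeV = 440000000000000000 eV
5.33 TeV = 5330000000000 eV
23.7 TeV = 23700000000000 eV
691 TeV = 691000000000000 eV

5.33 TeV < 23.7 TeV < 691 TeV < 440 PeV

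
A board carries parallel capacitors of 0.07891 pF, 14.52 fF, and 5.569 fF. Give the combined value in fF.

98.999 fF

In fF:
  0.07891 pF = 0.07891 × 10³ fF = 78.91
  14.52 fF → 14.52
  5.569 fF → 5.569
Sum: 78.91 + 14.52 + 5.569 = 98.999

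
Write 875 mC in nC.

875000000 nC

milli = 10^-3, nano = 10^-9; factor is 10^6.
875 × 10^6 = 875000000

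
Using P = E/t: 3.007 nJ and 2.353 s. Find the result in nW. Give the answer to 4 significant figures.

1.278 nW

(3.007 × 10^-9) / (2.353) = 1.27794 × 10^-9 W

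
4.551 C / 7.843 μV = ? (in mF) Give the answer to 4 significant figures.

580300000 mF

(4.551) / (7.843 × 10⁻⁶) = 0.580263 × 10⁶ F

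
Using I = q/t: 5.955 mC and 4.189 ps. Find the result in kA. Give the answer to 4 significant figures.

(5.955 × 10⁻³) / (4.189 × 10⁻¹²) = 1.42158 × 10⁹ A

1422000 kA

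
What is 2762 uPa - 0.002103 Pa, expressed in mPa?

In mPa:
  2762 uPa = 2762e-3 mPa = 2.762
  0.002103 Pa = 0.002103e3 mPa = 2.103
Difference: 2.762 - 2.103 = 0.659

0.659 mPa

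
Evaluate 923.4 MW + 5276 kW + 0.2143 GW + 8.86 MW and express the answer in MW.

1151.836 MW

In MW:
  923.4 MW → 923.4
  5276 kW = 5276 × 10^-3 MW = 5.276
  0.2143 GW = 0.2143 × 10^3 MW = 214.3
  8.86 MW → 8.86
Sum: 923.4 + 5.276 + 214.3 + 8.86 = 1151.836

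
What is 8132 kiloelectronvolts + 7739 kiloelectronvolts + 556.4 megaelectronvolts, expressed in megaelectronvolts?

572.271 megaelectronvolts

In megaelectronvolts:
  8132 kiloelectronvolts = 8132e-3 megaelectronvolts = 8.132
  7739 kiloelectronvolts = 7739e-3 megaelectronvolts = 7.739
  556.4 megaelectronvolts → 556.4
Sum: 8.132 + 7.739 + 556.4 = 572.271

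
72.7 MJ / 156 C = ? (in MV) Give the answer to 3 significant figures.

0.466 MV

(72.7e6) / (156) = 0.46603e6 V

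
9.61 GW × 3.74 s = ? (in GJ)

35.9414 GJ

9.61 × 10^9 × 3.74 = 35.9414 × 10^9 J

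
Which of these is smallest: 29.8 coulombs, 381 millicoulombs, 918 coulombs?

381 millicoulombs

29.8 coulombs = 29.8 coulombs
381 millicoulombs = 0.381 coulombs
918 coulombs = 918 coulombs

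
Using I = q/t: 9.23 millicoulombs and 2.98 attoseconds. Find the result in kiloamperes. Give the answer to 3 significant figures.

(9.23e-3) / (2.98e-18) = 3.0973e15 A

3100000000000 kiloamperes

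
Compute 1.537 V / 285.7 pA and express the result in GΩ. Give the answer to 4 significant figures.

(1.537) / (285.7 × 10⁻¹²) = 0.00537977 × 10¹² Ω

5.380 GΩ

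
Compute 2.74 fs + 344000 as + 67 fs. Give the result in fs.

In fs:
  2.74 fs → 2.74
  344000 as = 344000e-3 fs = 344
  67 fs → 67
Sum: 2.74 + 344 + 67 = 413.74

413.74 fs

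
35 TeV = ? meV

35000000000000000 meV

tera = 10¹², milli = 10⁻³; factor is 10¹⁵.
35 × 10¹⁵ = 35000000000000000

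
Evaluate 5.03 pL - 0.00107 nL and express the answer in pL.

In pL:
  5.03 pL → 5.03
  0.00107 nL = 0.00107 × 10³ pL = 1.07
Difference: 5.03 - 1.07 = 3.96

3.96 pL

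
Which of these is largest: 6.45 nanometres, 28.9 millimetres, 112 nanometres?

28.9 millimetres

6.45 nanometres = 0.00000000645 metres
28.9 millimetres = 0.0289 metres
112 nanometres = 0.000000112 metres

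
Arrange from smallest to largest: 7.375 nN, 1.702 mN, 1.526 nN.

7.375 nN = 0.000000007375 N
1.702 mN = 0.001702 N
1.526 nN = 0.000000001526 N

1.526 nN < 7.375 nN < 1.702 mN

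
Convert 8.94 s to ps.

(no prefix) = 1e0, pico = 1e-12; factor is 1e12.
8.94 × 1e12 = 8940000000000

8940000000000 ps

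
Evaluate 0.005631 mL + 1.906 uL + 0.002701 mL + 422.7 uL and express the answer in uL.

432.938 uL

In uL:
  0.005631 mL = 0.005631 × 10³ uL = 5.631
  1.906 uL → 1.906
  0.002701 mL = 0.002701 × 10³ uL = 2.701
  422.7 uL → 422.7
Sum: 5.631 + 1.906 + 2.701 + 422.7 = 432.938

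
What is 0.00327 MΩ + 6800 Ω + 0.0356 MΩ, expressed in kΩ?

45.67 kΩ

In kΩ:
  0.00327 MΩ = 0.00327 × 10³ kΩ = 3.27
  6800 Ω = 6800 × 10⁻³ kΩ = 6.8
  0.0356 MΩ = 0.0356 × 10³ kΩ = 35.6
Sum: 3.27 + 6.8 + 35.6 = 45.67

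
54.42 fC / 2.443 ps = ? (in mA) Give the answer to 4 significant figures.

(54.42e-15) / (2.443e-12) = 22.2759e-3 A

22.28 mA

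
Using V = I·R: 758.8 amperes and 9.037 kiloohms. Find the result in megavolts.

758.8 × 9.037 × 10^3 = 6857.2756 × 10^3 V

6.8572756 megavolts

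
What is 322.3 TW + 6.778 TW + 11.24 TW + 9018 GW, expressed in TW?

In TW:
  322.3 TW → 322.3
  6.778 TW → 6.778
  11.24 TW → 11.24
  9018 GW = 9018 × 10⁻³ TW = 9.018
Sum: 322.3 + 6.778 + 11.24 + 9.018 = 349.336

349.336 TW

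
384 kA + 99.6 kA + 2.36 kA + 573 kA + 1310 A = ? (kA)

In kA:
  384 kA → 384
  99.6 kA → 99.6
  2.36 kA → 2.36
  573 kA → 573
  1310 A = 1310 × 10⁻³ kA = 1.31
Sum: 384 + 99.6 + 2.36 + 573 + 1.31 = 1060.27

1060.27 kA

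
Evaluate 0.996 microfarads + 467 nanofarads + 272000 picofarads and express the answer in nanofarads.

1735 nanofarads

In nanofarads:
  0.996 microfarads = 0.996 × 10^3 nanofarads = 996
  467 nanofarads → 467
  272000 picofarads = 272000 × 10^-3 nanofarads = 272
Sum: 996 + 467 + 272 = 1735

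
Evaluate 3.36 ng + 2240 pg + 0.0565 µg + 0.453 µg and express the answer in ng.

515.1 ng

In ng:
  3.36 ng → 3.36
  2240 pg = 2240 × 10^-3 ng = 2.24
  0.0565 µg = 0.0565 × 10^3 ng = 56.5
  0.453 µg = 0.453 × 10^3 ng = 453
Sum: 3.36 + 2.24 + 56.5 + 453 = 515.1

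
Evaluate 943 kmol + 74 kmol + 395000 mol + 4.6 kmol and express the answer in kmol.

1416.6 kmol

In kmol:
  943 kmol → 943
  74 kmol → 74
  395000 mol = 395000e-3 kmol = 395
  4.6 kmol → 4.6
Sum: 943 + 74 + 395 + 4.6 = 1416.6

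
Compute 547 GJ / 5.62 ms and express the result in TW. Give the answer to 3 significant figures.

(547e9) / (5.62e-3) = 97.331e12 W

97.3 TW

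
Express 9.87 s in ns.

(no prefix) = 1e0, nano = 1e-9; factor is 1e9.
9.87 × 1e9 = 9870000000

9870000000 ns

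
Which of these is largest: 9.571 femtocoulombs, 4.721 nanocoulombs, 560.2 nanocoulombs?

560.2 nanocoulombs

9.571 femtocoulombs = 0.000000000000009571 coulombs
4.721 nanocoulombs = 0.000000004721 coulombs
560.2 nanocoulombs = 0.0000005602 coulombs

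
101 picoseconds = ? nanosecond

pico = 10^-12, nano = 10^-9; factor is 10^-3.
101 × 10^-3 = 0.101

0.101 nanoseconds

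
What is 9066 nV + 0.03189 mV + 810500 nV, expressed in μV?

In μV:
  9066 nV = 9066 × 10^-3 μV = 9.066
  0.03189 mV = 0.03189 × 10^3 μV = 31.89
  810500 nV = 810500 × 10^-3 μV = 810.5
Sum: 9.066 + 31.89 + 810.5 = 851.456

851.456 μV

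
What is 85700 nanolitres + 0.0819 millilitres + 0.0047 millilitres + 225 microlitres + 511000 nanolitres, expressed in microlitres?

In microlitres:
  85700 nanolitres = 85700e-3 microlitres = 85.7
  0.0819 millilitres = 0.0819e3 microlitres = 81.9
  0.0047 millilitres = 0.0047e3 microlitres = 4.7
  225 microlitres → 225
  511000 nanolitres = 511000e-3 microlitres = 511
Sum: 85.7 + 81.9 + 4.7 + 225 + 511 = 908.3

908.3 microlitres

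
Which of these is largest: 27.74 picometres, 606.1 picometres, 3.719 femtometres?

27.74 picometres = 0.00000000002774 metres
606.1 picometres = 0.0000000006061 metres
3.719 femtometres = 0.000000000000003719 metres

606.1 picometres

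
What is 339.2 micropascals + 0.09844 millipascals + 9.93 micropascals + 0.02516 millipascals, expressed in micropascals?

In micropascals:
  339.2 micropascals → 339.2
  0.09844 millipascals = 0.09844 × 10^3 micropascals = 98.44
  9.93 micropascals → 9.93
  0.02516 millipascals = 0.02516 × 10^3 micropascals = 25.16
Sum: 339.2 + 98.44 + 9.93 + 25.16 = 472.73

472.73 micropascals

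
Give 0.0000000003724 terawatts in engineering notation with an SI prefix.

372.4 watts

= 372.4 watts; mantissa already in [1, 1000).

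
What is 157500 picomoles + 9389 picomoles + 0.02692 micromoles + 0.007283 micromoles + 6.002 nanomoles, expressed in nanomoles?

In nanomoles:
  157500 picomoles = 157500 × 10⁻³ nanomoles = 157.5
  9389 picomoles = 9389 × 10⁻³ nanomoles = 9.389
  0.02692 micromoles = 0.02692 × 10³ nanomoles = 26.92
  0.007283 micromoles = 0.007283 × 10³ nanomoles = 7.283
  6.002 nanomoles → 6.002
Sum: 157.5 + 9.389 + 26.92 + 7.283 + 6.002 = 207.094

207.094 nanomoles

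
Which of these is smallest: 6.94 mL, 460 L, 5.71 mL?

6.94 mL = 0.00694 L
460 L = 460 L
5.71 mL = 0.00571 L

5.71 mL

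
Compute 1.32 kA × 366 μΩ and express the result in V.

1.32 × 10^3 × 366 × 10^-6 = 483.12 × 10^-3 V

0.48312 V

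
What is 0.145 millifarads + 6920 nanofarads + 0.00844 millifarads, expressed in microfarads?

In microfarads:
  0.145 millifarads = 0.145 × 10³ microfarads = 145
  6920 nanofarads = 6920 × 10⁻³ microfarads = 6.92
  0.00844 millifarads = 0.00844 × 10³ microfarads = 8.44
Sum: 145 + 6.92 + 8.44 = 160.36

160.36 microfarads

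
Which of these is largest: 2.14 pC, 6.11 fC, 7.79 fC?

2.14 pC

2.14 pC = 0.00000000000214 C
6.11 fC = 0.00000000000000611 C
7.79 fC = 0.00000000000000779 C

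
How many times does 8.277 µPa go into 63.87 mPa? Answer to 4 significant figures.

7717

(63.87e-3) / (8.277e-6) = 7.7166e3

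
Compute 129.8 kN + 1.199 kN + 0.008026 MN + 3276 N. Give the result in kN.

142.301 kN

In kN:
  129.8 kN → 129.8
  1.199 kN → 1.199
  0.008026 MN = 0.008026e3 kN = 8.026
  3276 N = 3276e-3 kN = 3.276
Sum: 129.8 + 1.199 + 8.026 + 3.276 = 142.301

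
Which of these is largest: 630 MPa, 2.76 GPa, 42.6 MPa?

630 MPa = 630000000 Pa
2.76 GPa = 2760000000 Pa
42.6 MPa = 42600000 Pa

2.76 GPa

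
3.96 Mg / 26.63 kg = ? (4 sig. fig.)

148.7

(3.96 × 10^6) / (26.63 × 10^3) = 0.1487 × 10^3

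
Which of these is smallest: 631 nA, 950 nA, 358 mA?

631 nA

631 nA = 0.000000631 A
950 nA = 0.00000095 A
358 mA = 0.358 A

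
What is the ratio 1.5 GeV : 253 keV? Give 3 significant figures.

(1.5 × 10^9) / (253 × 10^3) = 0.005929 × 10^6

5930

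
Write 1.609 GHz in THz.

0.001609 THz

giga = 10^9, tera = 10^12; factor is 10^-3.
1.609 × 10^-3 = 0.001609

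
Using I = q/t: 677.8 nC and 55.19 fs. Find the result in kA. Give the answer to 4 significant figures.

(677.8 × 10⁻⁹) / (55.19 × 10⁻¹⁵) = 12.2812 × 10⁶ A

12280 kA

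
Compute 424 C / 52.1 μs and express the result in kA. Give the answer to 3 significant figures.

(424) / (52.1 × 10^-6) = 8.1382 × 10^6 A

8140 kA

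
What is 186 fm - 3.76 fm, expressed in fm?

In fm:
  186 fm → 186
  3.76 fm → 3.76
Difference: 186 - 3.76 = 182.24

182.24 fm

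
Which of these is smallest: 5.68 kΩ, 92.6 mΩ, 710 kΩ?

5.68 kΩ = 5680 Ω
92.6 mΩ = 0.0926 Ω
710 kΩ = 710000 Ω

92.6 mΩ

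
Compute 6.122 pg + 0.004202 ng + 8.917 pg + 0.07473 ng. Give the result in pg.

93.971 pg

In pg:
  6.122 pg → 6.122
  0.004202 ng = 0.004202 × 10³ pg = 4.202
  8.917 pg → 8.917
  0.07473 ng = 0.07473 × 10³ pg = 74.73
Sum: 6.122 + 4.202 + 8.917 + 74.73 = 93.971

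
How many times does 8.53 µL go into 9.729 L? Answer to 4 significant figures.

(9.729) / (8.53 × 10⁻⁶) = 1.1406 × 10⁶

1141000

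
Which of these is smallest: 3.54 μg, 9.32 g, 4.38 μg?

3.54 μg

3.54 μg = 0.00000354 g
9.32 g = 9.32 g
4.38 μg = 0.00000438 g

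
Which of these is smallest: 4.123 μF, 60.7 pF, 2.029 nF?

4.123 μF = 0.000004123 F
60.7 pF = 0.0000000000607 F
2.029 nF = 0.000000002029 F

60.7 pF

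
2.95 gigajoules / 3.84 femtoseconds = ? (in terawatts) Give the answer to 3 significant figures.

(2.95 × 10⁹) / (3.84 × 10⁻¹⁵) = 0.76823 × 10²⁴ W

768000000000 terawatts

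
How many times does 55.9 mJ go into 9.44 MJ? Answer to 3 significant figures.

(9.44e6) / (55.9e-3) = 0.1689e9

169000000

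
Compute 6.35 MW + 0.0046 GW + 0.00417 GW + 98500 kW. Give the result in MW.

In MW:
  6.35 MW → 6.35
  0.0046 GW = 0.0046 × 10^3 MW = 4.6
  0.00417 GW = 0.00417 × 10^3 MW = 4.17
  98500 kW = 98500 × 10^-3 MW = 98.5
Sum: 6.35 + 4.6 + 4.17 + 98.5 = 113.62

113.62 MW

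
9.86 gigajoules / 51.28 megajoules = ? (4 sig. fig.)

(9.86 × 10⁹) / (51.28 × 10⁶) = 0.19228 × 10³

192.3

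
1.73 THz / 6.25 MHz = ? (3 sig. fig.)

(1.73e12) / (6.25e6) = 0.2768e6

277000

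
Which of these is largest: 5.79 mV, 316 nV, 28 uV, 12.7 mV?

12.7 mV

5.79 mV = 0.00579 V
316 nV = 0.000000316 V
28 uV = 0.000028 V
12.7 mV = 0.0127 V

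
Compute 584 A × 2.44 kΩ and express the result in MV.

584 × 2.44 × 10^3 = 1424.96 × 10^3 V

1.42496 MV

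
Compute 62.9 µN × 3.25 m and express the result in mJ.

62.9e-6 × 3.25 = 204.425e-6 J

0.204425 mJ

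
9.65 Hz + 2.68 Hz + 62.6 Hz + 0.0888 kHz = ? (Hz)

163.73 Hz

In Hz:
  9.65 Hz → 9.65
  2.68 Hz → 2.68
  62.6 Hz → 62.6
  0.0888 kHz = 0.0888e3 Hz = 88.8
Sum: 9.65 + 2.68 + 62.6 + 88.8 = 163.73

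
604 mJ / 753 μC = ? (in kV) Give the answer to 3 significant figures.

0.802 kV

(604 × 10⁻³) / (753 × 10⁻⁶) = 0.80212 × 10³ V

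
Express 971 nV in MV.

0.000000000000971 MV

nano = 1e-9, mega = 1e6; factor is 1e-15.
971 × 1e-15 = 0.000000000000971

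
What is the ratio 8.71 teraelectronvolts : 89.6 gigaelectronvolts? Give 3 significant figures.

97.2

(8.71 × 10^12) / (89.6 × 10^9) = 0.09721 × 10^3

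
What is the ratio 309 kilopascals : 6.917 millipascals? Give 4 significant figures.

(309 × 10³) / (6.917 × 10⁻³) = 44.673 × 10⁶

44670000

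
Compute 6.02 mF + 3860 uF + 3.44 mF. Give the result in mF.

13.32 mF

In mF:
  6.02 mF → 6.02
  3860 uF = 3860e-3 mF = 3.86
  3.44 mF → 3.44
Sum: 6.02 + 3.86 + 3.44 = 13.32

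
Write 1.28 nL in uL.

0.00128 uL

nano = 10⁻⁹, micro = 10⁻⁶; factor is 10⁻³.
1.28 × 10⁻³ = 0.00128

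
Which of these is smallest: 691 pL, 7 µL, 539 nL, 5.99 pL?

691 pL = 0.000000000691 L
7 µL = 0.000007 L
539 nL = 0.000000539 L
5.99 pL = 0.00000000000599 L

5.99 pL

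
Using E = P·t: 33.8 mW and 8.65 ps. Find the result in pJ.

0.29237 pJ

33.8 × 10⁻³ × 8.65 × 10⁻¹² = 292.37 × 10⁻¹⁵ J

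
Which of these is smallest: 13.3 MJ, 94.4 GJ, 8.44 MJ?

8.44 MJ

13.3 MJ = 13300000 J
94.4 GJ = 94400000000 J
8.44 MJ = 8440000 J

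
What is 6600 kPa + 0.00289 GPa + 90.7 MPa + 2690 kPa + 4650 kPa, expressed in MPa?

In MPa:
  6600 kPa = 6600 × 10⁻³ MPa = 6.6
  0.00289 GPa = 0.00289 × 10³ MPa = 2.89
  90.7 MPa → 90.7
  2690 kPa = 2690 × 10⁻³ MPa = 2.69
  4650 kPa = 4650 × 10⁻³ MPa = 4.65
Sum: 6.6 + 2.89 + 90.7 + 2.69 + 4.65 = 107.53

107.53 MPa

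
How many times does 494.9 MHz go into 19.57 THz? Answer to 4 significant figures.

39540

(19.57 × 10¹²) / (494.9 × 10⁶) = 0.039543 × 10⁶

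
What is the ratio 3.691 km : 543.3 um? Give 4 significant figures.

(3.691e3) / (543.3e-6) = 0.0067937e9

6794000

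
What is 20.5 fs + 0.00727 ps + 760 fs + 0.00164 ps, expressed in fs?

789.41 fs

In fs:
  20.5 fs → 20.5
  0.00727 ps = 0.00727e3 fs = 7.27
  760 fs → 760
  0.00164 ps = 0.00164e3 fs = 1.64
Sum: 20.5 + 7.27 + 760 + 1.64 = 789.41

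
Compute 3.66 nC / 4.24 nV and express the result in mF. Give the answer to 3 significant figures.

(3.66e-9) / (4.24e-9) = 0.86321 F

863 mF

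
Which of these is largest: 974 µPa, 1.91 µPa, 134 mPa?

134 mPa

974 µPa = 0.000974 Pa
1.91 µPa = 0.00000191 Pa
134 mPa = 0.134 Pa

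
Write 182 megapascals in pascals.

182000000 pascals

mega = 10⁶, (no prefix) = 10⁰; factor is 10⁶.
182 × 10⁶ = 182000000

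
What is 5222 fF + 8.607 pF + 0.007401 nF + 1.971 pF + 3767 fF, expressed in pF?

In pF:
  5222 fF = 5222 × 10⁻³ pF = 5.222
  8.607 pF → 8.607
  0.007401 nF = 0.007401 × 10³ pF = 7.401
  1.971 pF → 1.971
  3767 fF = 3767 × 10⁻³ pF = 3.767
Sum: 5.222 + 8.607 + 7.401 + 1.971 + 3.767 = 26.968

26.968 pF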